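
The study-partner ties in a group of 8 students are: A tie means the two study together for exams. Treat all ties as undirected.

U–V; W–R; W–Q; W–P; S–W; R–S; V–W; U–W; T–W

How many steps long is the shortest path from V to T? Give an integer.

One shortest route is V – W – T, which uses 2 edges, and V and T are not directly tied, so nothing shorter exists. So d(V,T) = 2.

2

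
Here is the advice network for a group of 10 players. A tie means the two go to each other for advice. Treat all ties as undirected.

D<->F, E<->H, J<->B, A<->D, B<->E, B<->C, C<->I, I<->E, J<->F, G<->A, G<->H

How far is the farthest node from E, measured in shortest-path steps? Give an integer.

4

Distances from E: A:3, B:1, C:2, D:4, F:3, G:2, H:1, I:1, J:2.
The largest is 4 (to D), so the eccentricity of E is 4.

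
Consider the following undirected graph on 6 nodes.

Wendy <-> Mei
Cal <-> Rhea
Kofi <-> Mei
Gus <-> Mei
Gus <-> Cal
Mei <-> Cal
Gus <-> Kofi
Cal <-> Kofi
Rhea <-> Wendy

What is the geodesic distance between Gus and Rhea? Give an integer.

2

One shortest route is Gus – Cal – Rhea, which uses 2 edges, and Gus and Rhea are not directly tied, so nothing shorter exists. So d(Gus,Rhea) = 2.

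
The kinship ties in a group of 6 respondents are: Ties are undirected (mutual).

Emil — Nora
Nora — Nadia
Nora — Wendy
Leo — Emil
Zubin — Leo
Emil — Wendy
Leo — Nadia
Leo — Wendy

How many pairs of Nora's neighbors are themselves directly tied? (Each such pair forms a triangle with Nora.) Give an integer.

1

Nora's neighbors: Emil, Nadia, and Wendy.
Neighbor pairs that are themselves tied: Nora–Emil–Wendy. Each forms one triangle with Nora, for 1 in total.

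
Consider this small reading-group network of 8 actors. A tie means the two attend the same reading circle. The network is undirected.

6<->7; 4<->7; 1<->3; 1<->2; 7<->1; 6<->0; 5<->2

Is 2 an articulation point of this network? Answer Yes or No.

Yes

Removing 2 leaves {5} with no path to {0, 1, 3, 4, 6, and 7}, so the network splits into 2 components. 2 is a cut vertex.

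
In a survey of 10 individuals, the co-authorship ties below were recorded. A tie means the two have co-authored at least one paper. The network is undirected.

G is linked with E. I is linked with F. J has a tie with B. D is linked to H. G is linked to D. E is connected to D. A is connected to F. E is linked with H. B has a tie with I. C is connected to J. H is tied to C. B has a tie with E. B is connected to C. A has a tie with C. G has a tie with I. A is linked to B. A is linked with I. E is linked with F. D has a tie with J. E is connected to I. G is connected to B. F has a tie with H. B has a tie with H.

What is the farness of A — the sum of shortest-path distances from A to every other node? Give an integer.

Distances from A: B:1, C:1, D:3, E:2, F:1, G:2, H:2, I:1, J:2.
Sum = 1 + 1 + 3 + 2 + 1 + 2 + 2 + 1 + 2 = 15.

15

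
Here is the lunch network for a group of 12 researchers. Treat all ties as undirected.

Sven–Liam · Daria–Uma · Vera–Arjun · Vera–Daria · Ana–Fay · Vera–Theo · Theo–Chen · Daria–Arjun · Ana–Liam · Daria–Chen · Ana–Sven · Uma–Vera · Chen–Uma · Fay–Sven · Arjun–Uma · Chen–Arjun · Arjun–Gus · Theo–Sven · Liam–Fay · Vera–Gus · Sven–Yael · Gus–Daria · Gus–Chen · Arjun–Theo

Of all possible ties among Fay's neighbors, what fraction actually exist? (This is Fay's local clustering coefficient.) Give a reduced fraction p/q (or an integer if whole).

Fay's neighbors: Ana, Liam, and Sven (k = 3).
Possible neighbor pairs: C(3,2) = 3. Edges among them: Ana–Liam, Ana–Sven, Liam–Sven → e = 3.
Clustering(Fay) = 3/3 = 1.

1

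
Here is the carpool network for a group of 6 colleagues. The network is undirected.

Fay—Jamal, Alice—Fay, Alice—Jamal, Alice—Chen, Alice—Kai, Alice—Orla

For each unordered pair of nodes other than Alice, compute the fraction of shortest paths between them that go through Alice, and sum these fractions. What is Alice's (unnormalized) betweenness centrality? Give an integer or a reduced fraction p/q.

Pairs whose geodesics pass through Alice — Orla–Chen: 1; Orla–Jamal: 1; Orla–Kai: 1; Orla–Fay: 1; Chen–Jamal: 1; Chen–Kai: 1; Chen–Fay: 1; Jamal–Kai: 1; Kai–Fay: 1.
All other pairs contribute 0.
Summing the contributions gives betweenness(Alice) = 9.

9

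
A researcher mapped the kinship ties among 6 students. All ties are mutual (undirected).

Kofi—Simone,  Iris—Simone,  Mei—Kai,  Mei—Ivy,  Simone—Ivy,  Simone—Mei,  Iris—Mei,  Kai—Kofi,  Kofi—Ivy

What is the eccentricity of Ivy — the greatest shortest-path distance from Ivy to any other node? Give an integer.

Distances from Ivy: Iris:2, Kai:2, Kofi:1, Mei:1, Simone:1.
The largest is 2 (to Iris and Kai), so the eccentricity of Ivy is 2.

2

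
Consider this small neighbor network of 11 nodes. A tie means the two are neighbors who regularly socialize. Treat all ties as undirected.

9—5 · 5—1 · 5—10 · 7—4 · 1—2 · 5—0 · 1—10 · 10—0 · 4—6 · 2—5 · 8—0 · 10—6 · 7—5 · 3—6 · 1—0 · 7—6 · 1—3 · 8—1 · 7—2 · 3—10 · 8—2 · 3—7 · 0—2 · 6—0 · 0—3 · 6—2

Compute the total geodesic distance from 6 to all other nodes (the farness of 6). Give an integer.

15

Distances from 6: 0:1, 1:2, 2:1, 3:1, 4:1, 5:2, 7:1, 8:2, 9:3, 10:1.
Sum = 1 + 2 + 1 + 1 + 1 + 2 + 1 + 2 + 3 + 1 = 15.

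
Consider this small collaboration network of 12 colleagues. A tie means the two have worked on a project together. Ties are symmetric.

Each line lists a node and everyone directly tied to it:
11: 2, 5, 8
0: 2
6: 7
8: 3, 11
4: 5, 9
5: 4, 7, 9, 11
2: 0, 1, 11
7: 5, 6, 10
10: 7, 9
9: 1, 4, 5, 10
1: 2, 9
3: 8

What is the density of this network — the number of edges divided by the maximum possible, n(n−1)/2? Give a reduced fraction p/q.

7/33

There are 14 edges and 12 nodes, so the maximum possible is C(12,2) = 66.
Density = 14/66 = 7/33.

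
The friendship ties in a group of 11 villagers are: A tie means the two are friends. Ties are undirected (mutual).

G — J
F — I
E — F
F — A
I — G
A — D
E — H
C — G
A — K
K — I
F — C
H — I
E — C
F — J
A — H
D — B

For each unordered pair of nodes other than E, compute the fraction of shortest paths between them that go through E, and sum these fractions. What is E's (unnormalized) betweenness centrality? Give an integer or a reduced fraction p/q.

Pairs whose geodesics pass through E — J–H: 1/4; H–C: 1; H–F: 1/3.
All other pairs contribute 0.
Summing the contributions gives betweenness(E) = 19/12.

19/12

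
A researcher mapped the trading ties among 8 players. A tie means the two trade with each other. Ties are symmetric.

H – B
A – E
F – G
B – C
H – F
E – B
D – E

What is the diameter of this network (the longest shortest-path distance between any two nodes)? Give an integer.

Eccentricity of each node (its greatest distance to any other): A:5, B:3, C:4, D:5, E:4, F:4, G:5, H:3.
The maximum eccentricity is 5, realized for instance by the pair G–D via G – F – H – B – E – D. So the diameter is 5.

5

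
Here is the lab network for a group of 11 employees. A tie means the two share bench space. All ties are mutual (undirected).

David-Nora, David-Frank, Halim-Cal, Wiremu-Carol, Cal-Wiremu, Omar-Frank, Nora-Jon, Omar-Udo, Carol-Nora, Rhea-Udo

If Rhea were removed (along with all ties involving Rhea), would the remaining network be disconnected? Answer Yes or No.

No

Even without Rhea, every remaining node can still reach every other (the residual graph is connected), so Rhea is not a cut vertex.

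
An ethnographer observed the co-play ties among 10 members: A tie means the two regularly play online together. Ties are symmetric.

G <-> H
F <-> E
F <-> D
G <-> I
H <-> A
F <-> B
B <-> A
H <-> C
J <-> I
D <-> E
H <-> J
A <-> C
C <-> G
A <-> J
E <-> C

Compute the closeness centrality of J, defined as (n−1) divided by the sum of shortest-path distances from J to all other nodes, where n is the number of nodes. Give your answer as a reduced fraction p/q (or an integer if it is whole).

9/19

Distances from J: A:1, B:2, C:2, D:4, E:3, F:3, G:2, H:1, I:1. Sum = 19.
n = 10, so closeness = 9/19.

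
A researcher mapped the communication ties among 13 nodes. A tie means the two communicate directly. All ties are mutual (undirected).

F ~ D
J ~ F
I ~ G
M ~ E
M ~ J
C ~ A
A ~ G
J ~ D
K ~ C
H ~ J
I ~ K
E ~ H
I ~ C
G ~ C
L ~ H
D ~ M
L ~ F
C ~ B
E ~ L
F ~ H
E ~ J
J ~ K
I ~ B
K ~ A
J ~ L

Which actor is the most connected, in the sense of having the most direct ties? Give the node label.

J

Degrees — A:3, B:2, C:5, D:3, E:4, F:4, G:3, H:4, I:4, J:7, K:4, L:4, M:3.
The maximum is 7, attained only by J.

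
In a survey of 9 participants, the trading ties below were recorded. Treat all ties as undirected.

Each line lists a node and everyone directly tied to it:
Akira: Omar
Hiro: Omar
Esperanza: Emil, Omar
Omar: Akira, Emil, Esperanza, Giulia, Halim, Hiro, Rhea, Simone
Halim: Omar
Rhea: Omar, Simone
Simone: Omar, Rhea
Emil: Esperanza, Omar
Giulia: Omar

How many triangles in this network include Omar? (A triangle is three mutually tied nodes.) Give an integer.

2

Omar's neighbors: Akira, Emil, Esperanza, Giulia, Halim, Hiro, Rhea, and Simone.
Neighbor pairs that are themselves tied: Omar–Emil–Esperanza; Omar–Rhea–Simone. Each forms one triangle with Omar, for 2 in total.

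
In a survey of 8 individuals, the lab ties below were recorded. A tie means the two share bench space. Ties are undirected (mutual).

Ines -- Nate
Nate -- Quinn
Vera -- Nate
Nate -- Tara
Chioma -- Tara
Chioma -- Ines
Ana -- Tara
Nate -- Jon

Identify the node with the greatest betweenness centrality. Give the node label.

Nate

Unnormalized betweenness of each node: Ana:0, Chioma:1, Ines:2, Jon:0, Nate:16, Quinn:0, Tara:8, Vera:0.
Nate has the largest value, 16, making it the main broker — the node through which the most shortest paths run.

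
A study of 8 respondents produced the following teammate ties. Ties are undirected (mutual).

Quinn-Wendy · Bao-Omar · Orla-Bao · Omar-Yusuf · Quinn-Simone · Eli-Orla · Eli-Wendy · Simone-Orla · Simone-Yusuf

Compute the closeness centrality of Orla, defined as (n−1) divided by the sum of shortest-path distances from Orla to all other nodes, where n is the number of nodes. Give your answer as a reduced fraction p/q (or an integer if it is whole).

7/11

Distances from Orla: Bao:1, Eli:1, Omar:2, Quinn:2, Simone:1, Wendy:2, Yusuf:2. Sum = 11.
n = 8, so closeness = 7/11.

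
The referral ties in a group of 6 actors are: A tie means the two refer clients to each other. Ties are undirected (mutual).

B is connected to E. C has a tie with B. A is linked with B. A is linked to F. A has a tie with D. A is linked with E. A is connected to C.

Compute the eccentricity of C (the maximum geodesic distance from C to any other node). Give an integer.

2

Distances from C: A:1, B:1, D:2, E:2, F:2.
The largest is 2 (to E, D, and F), so the eccentricity of C is 2.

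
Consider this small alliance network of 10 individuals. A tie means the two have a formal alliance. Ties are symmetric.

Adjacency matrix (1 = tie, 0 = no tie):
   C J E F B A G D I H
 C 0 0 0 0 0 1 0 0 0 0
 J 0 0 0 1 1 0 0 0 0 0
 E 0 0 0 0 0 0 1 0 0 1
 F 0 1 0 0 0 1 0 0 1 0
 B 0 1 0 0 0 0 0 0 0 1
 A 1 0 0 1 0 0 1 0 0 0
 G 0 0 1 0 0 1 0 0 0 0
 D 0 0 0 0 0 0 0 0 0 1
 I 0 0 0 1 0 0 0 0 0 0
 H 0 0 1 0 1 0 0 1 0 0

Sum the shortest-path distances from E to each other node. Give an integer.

Distances from E: A:2, B:2, C:3, D:2, F:3, G:1, H:1, I:4, J:3.
Sum = 2 + 2 + 3 + 2 + 3 + 1 + 1 + 4 + 3 = 21.

21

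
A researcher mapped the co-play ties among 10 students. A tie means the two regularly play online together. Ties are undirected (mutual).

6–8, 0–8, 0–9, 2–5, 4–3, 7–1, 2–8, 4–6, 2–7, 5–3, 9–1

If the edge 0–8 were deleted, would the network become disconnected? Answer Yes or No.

Even without that edge, 0 still reaches 8 via 0 – 9 – 1 – 7 – 2 – 8, so the network stays connected. Not a bridge.

No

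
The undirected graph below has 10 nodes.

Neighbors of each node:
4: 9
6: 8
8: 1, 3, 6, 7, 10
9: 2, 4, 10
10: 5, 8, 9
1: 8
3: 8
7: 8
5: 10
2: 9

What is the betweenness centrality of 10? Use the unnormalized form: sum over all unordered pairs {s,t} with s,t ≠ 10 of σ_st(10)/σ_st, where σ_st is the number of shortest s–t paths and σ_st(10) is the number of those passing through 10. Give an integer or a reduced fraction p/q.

Pairs whose geodesics pass through 10 — 5–8: 1; 5–3: 1; 5–2: 1; 5–1: 1; 5–6: 1; 5–9: 1; 5–7: 1; 5–4: 1; 8–2: 1; 8–9: 1; 8–4: 1; 3–2: 1; 3–9: 1; 3–4: 1 … (+9 more pairs).
All other pairs contribute 0.
Summing the contributions gives betweenness(10) = 23.

23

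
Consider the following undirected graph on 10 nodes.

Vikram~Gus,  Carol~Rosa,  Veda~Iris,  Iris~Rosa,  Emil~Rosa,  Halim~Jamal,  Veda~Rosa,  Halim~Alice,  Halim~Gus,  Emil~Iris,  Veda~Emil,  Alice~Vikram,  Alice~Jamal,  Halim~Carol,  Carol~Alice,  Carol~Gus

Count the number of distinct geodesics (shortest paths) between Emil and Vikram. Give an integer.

The shortest distance is 4. The length-4 paths are: Emil–Rosa–Carol–Gus–Vikram; Emil–Rosa–Carol–Alice–Vikram.
That gives 2 distinct shortest paths.

2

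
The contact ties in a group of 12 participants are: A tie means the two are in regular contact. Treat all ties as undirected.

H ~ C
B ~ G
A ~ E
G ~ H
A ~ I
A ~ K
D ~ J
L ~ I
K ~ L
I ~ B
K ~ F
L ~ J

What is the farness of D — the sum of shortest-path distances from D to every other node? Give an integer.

Distances from D: A:4, B:4, C:7, E:5, F:4, G:5, H:6, I:3, J:1, K:3, L:2.
Sum = 4 + 4 + 7 + 5 + 4 + 5 + 6 + 3 + 1 + 3 + 2 = 44.

44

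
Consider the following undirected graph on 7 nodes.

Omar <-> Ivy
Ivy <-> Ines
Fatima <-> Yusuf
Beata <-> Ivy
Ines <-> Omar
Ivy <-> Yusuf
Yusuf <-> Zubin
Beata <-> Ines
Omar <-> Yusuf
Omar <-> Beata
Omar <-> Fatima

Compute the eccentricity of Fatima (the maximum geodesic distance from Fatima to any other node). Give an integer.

2

Distances from Fatima: Beata:2, Ines:2, Ivy:2, Omar:1, Yusuf:1, Zubin:2.
The largest is 2 (to Zubin, Ivy, Ines, and Beata), so the eccentricity of Fatima is 2.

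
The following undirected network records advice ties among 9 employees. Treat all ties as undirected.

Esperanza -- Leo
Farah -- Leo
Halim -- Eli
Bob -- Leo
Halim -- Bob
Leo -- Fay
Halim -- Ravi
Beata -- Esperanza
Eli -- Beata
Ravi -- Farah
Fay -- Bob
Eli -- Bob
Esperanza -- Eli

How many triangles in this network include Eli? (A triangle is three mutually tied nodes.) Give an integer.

2

Eli's neighbors: Beata, Bob, Esperanza, and Halim.
Neighbor pairs that are themselves tied: Eli–Beata–Esperanza; Eli–Bob–Halim. Each forms one triangle with Eli, for 2 in total.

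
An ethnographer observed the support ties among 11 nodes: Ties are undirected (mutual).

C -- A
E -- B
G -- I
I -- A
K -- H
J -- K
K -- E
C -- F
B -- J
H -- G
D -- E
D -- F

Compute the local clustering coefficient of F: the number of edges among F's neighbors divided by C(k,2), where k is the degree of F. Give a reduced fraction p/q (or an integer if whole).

F's neighbors: C and D (k = 2).
Possible neighbor pairs: C(2,2) = 1. Edges among them: none → e = 0.
Clustering(F) = 0/1.

0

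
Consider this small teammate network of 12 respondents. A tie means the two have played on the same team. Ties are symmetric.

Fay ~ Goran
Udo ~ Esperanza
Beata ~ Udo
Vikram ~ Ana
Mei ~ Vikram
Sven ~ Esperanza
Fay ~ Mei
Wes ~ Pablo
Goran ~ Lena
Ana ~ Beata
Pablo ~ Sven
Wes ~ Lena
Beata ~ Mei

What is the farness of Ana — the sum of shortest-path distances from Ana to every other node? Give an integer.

Distances from Ana: Beata:1, Esperanza:3, Fay:3, Goran:4, Lena:5, Mei:2, Pablo:5, Sven:4, Udo:2, Vikram:1, Wes:6.
Sum = 1 + 3 + 3 + 4 + 5 + 2 + 5 + 4 + 2 + 1 + 6 = 36.

36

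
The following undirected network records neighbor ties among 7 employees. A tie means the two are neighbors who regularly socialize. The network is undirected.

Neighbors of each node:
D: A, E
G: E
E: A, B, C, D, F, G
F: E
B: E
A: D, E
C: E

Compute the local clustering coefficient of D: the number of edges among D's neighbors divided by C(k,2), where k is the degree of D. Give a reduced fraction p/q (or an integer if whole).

1

D's neighbors: A and E (k = 2).
Possible neighbor pairs: C(2,2) = 1. Edges among them: A–E → e = 1.
Clustering(D) = 1/1.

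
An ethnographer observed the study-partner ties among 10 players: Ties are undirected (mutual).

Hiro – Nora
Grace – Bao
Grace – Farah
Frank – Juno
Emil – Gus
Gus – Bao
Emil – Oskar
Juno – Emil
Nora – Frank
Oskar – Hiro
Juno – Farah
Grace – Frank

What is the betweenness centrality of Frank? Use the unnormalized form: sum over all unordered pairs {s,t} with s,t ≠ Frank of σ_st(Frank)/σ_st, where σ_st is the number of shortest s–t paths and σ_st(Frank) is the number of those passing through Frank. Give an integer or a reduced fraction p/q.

Pairs whose geodesics pass through Frank — Juno–Grace: 1/2; Juno–Bao: 1/3; Juno–Hiro: 1/2; Juno–Nora: 1; Farah–Hiro: 2/3; Farah–Nora: 2/2; Grace–Emil: 1/3; Grace–Oskar: 2/4; Grace–Hiro: 1; Grace–Nora: 1; Bao–Hiro: 1/2; Bao–Nora: 1; Gus–Nora: 2/3; Emil–Nora: 1/2.
All other pairs contribute 0.
Summing the contributions gives betweenness(Frank) = 19/2.

19/2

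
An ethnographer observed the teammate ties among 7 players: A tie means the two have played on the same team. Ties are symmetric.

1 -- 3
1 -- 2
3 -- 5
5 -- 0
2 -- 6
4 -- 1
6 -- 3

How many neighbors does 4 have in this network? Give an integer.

1

4 is directly tied to 1. That is 1 neighbor, so the degree of 4 is 1.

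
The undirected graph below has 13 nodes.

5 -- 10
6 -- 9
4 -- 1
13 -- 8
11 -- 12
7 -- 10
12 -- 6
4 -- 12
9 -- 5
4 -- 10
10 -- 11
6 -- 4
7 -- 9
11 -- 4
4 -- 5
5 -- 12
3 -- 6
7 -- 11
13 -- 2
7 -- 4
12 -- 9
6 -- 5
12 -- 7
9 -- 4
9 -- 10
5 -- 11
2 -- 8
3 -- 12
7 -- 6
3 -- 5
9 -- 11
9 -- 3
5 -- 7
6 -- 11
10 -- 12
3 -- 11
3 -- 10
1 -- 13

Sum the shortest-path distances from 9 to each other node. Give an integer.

Distances from 9: 1:2, 2:4, 3:1, 4:1, 5:1, 6:1, 7:1, 8:4, 10:1, 11:1, 12:1, 13:3.
Sum = 2 + 4 + 1 + 1 + 1 + 1 + 1 + 4 + 1 + 1 + 1 + 3 = 21.

21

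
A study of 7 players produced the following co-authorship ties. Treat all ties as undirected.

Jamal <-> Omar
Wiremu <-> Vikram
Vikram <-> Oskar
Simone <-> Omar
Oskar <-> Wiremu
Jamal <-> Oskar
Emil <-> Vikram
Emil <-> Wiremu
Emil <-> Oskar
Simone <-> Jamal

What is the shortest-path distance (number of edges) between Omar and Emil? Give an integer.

One shortest route is Omar – Jamal – Oskar – Emil, which uses 3 edges, and at distance 2 from Omar we only reach {Oskar}, which does not include Emil. So d(Omar,Emil) = 3.

3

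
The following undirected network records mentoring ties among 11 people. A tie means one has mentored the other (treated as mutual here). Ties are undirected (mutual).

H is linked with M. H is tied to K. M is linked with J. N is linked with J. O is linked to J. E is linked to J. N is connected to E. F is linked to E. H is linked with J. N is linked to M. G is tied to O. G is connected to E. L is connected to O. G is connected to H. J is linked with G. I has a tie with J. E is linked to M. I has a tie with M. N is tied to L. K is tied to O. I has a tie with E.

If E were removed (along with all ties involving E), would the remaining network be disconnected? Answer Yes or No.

Removing E leaves {G, H, I, J, K, L, M, N, and O} with no path to {F}, so the network splits into 2 components. E is a cut vertex.

Yes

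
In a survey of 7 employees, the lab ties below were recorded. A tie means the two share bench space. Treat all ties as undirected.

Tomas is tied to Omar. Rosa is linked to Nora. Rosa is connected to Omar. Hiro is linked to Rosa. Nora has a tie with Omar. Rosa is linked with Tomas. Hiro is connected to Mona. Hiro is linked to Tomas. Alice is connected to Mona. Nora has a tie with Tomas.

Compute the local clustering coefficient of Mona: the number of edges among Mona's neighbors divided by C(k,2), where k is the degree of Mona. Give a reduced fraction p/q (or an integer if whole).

Mona's neighbors: Alice and Hiro (k = 2).
Possible neighbor pairs: C(2,2) = 1. Edges among them: none → e = 0.
Clustering(Mona) = 0/1.

0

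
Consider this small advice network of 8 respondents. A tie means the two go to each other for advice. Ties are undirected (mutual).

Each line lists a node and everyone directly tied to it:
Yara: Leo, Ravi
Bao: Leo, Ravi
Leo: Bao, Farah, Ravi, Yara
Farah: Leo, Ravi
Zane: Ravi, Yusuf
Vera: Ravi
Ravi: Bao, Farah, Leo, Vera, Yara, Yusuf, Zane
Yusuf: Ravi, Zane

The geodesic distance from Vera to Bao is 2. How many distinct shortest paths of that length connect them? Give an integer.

The shortest distance is 2, and the only length-2 path is Vera–Ravi–Bao. So there is exactly 1 shortest path.

1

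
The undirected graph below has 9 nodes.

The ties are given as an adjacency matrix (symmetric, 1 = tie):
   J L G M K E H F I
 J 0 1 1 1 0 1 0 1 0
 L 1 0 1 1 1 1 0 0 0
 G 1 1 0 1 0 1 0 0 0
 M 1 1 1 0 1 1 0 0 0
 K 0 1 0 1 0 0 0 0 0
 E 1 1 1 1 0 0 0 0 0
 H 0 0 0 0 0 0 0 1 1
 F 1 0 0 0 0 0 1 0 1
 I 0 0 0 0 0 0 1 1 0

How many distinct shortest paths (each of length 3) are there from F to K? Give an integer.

The shortest distance is 3. The length-3 paths are: F–J–L–K; F–J–M–K.
That gives 2 distinct shortest paths.

2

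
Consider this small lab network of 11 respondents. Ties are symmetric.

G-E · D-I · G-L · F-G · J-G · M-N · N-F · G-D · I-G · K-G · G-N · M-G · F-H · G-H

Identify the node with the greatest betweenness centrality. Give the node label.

G

Unnormalized betweenness of each node: D:0, E:0, F:1/2, G:40, H:0, I:0, J:0, K:0, L:0, M:0, N:1/2.
G has the largest value, 40, making it the main broker — the node through which the most shortest paths run.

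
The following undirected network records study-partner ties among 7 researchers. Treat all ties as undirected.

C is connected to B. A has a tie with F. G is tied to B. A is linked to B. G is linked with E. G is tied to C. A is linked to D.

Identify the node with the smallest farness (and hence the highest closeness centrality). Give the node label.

Farness (sum of distances to all others) for each node — A:10, B:9, C:12, D:15, E:16, F:15, G:11.
The smallest farness is 9, for B, so B has the highest closeness.

B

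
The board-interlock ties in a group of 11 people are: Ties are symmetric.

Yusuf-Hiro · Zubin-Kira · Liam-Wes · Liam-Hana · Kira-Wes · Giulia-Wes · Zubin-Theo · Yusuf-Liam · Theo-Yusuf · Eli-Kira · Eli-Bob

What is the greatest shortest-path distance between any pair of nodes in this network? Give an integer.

6

Eccentricity of each node (its greatest distance to any other): Bob:6, Eli:5, Giulia:4, Hana:5, Hiro:6, Kira:4, Liam:4, Theo:4, Wes:3, Yusuf:5, Zubin:4.
The maximum eccentricity is 6, realized for instance by the pair Hiro–Bob via Hiro – Yusuf – Theo – Zubin – Kira – Eli – Bob. So the diameter is 6.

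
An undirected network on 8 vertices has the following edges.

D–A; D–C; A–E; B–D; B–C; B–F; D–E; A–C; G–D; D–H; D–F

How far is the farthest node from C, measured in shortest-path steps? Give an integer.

Distances from C: A:1, B:1, D:1, E:2, F:2, G:2, H:2.
The largest is 2 (to E, H, G, and F), so the eccentricity of C is 2.

2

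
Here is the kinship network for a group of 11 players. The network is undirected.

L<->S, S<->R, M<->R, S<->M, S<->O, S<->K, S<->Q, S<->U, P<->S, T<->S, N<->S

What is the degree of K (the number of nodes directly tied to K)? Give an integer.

K is directly tied to S. That is 1 neighbor, so the degree of K is 1.

1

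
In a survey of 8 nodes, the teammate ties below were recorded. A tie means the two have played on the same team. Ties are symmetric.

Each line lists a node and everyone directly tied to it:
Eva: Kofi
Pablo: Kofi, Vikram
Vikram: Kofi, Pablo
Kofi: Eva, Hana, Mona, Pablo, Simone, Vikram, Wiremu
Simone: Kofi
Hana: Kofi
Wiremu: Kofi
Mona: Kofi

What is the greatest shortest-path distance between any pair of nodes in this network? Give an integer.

Eccentricity of each node (its greatest distance to any other): Eva:2, Hana:2, Kofi:1, Mona:2, Pablo:2, Simone:2, Vikram:2, Wiremu:2.
The maximum eccentricity is 2, realized for instance by the pair Vikram–Mona via Vikram – Kofi – Mona. So the diameter is 2.

2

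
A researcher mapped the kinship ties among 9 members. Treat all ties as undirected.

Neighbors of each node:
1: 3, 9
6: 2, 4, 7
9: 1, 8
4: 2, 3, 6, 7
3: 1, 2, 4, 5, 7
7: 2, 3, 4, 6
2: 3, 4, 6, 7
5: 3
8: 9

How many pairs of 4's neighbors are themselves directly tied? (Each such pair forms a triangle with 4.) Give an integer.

5

4's neighbors: 2, 3, 6, and 7.
Neighbor pairs that are themselves tied: 4–2–3; 4–2–6; 4–2–7; 4–3–7; 4–6–7. Each forms one triangle with 4, for 5 in total.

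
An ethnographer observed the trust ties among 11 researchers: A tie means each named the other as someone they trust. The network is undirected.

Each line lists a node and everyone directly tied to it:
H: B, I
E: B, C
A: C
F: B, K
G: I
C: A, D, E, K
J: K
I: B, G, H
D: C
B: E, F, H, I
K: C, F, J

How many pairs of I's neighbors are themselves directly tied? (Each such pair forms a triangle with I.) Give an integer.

1

I's neighbors: B, G, and H.
Neighbor pairs that are themselves tied: I–B–H. Each forms one triangle with I, for 1 in total.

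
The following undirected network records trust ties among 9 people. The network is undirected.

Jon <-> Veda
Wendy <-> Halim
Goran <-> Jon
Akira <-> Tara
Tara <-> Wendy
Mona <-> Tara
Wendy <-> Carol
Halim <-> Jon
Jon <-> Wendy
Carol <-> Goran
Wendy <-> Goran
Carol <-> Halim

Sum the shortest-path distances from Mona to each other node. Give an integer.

Distances from Mona: Akira:2, Carol:3, Goran:3, Halim:3, Jon:3, Tara:1, Veda:4, Wendy:2.
Sum = 2 + 3 + 3 + 3 + 3 + 1 + 4 + 2 = 21.

21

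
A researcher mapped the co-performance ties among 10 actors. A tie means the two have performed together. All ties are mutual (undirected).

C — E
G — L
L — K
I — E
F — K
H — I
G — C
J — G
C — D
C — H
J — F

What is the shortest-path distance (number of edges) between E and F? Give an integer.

4

One shortest route is E – C – G – J – F, which uses 4 edges, and at distance 3 from E we only reach {J, L}, which does not include F. So d(E,F) = 4.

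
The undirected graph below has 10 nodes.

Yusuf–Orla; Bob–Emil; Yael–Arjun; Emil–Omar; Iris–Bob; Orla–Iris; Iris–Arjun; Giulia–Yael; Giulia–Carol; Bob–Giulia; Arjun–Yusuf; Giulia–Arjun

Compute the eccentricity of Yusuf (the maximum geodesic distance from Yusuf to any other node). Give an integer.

Distances from Yusuf: Arjun:1, Bob:3, Carol:3, Emil:4, Giulia:2, Iris:2, Omar:5, Orla:1, Yael:2.
The largest is 5 (to Omar), so the eccentricity of Yusuf is 5.

5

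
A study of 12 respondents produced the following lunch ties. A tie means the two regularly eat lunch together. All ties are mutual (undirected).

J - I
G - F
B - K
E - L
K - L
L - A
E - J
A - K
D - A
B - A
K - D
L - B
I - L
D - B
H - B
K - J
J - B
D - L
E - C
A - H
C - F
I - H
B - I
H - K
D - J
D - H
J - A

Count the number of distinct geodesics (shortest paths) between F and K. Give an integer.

The shortest distance is 4. The length-4 paths are: F–C–E–L–K; F–C–E–J–K.
That gives 2 distinct shortest paths.

2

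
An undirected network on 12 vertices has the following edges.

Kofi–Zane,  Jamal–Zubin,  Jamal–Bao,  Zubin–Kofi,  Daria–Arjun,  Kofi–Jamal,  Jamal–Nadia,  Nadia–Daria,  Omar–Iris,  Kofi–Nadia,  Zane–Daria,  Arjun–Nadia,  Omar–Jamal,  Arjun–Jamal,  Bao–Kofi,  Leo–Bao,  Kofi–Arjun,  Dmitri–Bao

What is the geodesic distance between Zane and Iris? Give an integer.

One shortest route is Zane – Kofi – Jamal – Omar – Iris, which uses 4 edges, and at distance 3 from Zane we only reach {Dmitri, Leo, Omar}, which does not include Iris. So d(Zane,Iris) = 4.

4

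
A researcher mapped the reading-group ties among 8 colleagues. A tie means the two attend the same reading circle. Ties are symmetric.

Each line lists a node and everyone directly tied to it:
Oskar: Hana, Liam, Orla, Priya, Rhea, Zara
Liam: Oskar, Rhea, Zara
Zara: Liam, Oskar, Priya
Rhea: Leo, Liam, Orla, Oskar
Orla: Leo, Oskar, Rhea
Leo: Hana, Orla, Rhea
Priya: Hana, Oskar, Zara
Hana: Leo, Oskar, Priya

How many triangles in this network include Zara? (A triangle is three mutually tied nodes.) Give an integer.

2

Zara's neighbors: Liam, Oskar, and Priya.
Neighbor pairs that are themselves tied: Zara–Liam–Oskar; Zara–Oskar–Priya. Each forms one triangle with Zara, for 2 in total.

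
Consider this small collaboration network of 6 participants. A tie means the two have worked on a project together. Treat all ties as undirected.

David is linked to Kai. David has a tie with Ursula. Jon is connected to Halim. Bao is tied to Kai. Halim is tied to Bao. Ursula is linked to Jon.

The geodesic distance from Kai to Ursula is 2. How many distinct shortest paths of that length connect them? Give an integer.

The shortest distance is 2, and the only length-2 path is Kai–David–Ursula. So there is exactly 1 shortest path.

1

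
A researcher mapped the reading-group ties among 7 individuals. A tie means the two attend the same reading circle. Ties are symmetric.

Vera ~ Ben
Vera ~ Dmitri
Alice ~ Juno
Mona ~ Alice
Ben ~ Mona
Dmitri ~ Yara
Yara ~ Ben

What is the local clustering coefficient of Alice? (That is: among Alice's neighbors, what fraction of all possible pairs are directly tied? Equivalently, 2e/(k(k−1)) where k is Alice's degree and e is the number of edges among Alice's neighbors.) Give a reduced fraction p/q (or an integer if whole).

Alice's neighbors: Juno and Mona (k = 2).
Possible neighbor pairs: C(2,2) = 1. Edges among them: none → e = 0.
Clustering(Alice) = 0/1.

0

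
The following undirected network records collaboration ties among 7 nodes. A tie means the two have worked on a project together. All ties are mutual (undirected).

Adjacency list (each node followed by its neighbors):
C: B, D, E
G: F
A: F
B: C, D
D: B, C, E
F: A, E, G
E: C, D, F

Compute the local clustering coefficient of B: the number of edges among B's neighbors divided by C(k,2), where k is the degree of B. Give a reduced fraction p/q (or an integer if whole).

1

B's neighbors: C and D (k = 2).
Possible neighbor pairs: C(2,2) = 1. Edges among them: C–D → e = 1.
Clustering(B) = 1/1.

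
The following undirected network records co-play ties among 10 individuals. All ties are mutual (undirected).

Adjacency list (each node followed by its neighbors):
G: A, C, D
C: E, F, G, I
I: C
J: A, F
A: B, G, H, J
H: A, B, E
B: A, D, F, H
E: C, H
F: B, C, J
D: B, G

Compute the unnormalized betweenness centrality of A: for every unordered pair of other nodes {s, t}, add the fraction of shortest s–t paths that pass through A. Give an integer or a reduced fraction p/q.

Pairs whose geodesics pass through A — B–J: 1/2; B–G: 1/2; D–J: 2/3; J–G: 1; J–E: 1/2; J–H: 1; G–H: 1.
All other pairs contribute 0.
Summing the contributions gives betweenness(A) = 31/6.

31/6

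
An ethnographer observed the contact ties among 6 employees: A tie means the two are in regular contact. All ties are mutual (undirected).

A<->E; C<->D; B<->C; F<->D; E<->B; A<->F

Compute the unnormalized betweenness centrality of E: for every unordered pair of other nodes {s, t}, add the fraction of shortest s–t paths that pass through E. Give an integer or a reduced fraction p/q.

2

Pairs whose geodesics pass through E — F–B: 1/2; C–A: 1/2; B–A: 1.
All other pairs contribute 0.
Summing the contributions gives betweenness(E) = 2.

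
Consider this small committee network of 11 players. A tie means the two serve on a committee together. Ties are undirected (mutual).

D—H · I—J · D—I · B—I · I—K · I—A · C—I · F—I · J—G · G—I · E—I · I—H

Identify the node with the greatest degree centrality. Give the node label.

I

Degrees — A:1, B:1, C:1, D:2, E:1, F:1, G:2, H:2, I:10, J:2, K:1.
The maximum is 10, attained only by I.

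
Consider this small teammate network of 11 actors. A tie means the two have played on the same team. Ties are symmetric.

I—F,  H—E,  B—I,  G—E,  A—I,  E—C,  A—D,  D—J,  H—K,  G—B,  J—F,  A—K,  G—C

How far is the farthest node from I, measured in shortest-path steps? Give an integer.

3

Distances from I: A:1, B:1, C:3, D:2, E:3, F:1, G:2, H:3, J:2, K:2.
The largest is 3 (to H, E, and C), so the eccentricity of I is 3.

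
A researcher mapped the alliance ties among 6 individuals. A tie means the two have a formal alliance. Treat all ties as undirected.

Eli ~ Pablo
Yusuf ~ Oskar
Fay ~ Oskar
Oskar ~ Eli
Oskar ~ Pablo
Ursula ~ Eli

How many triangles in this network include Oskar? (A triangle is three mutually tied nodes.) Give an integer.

Oskar's neighbors: Eli, Fay, Pablo, and Yusuf.
Neighbor pairs that are themselves tied: Oskar–Eli–Pablo. Each forms one triangle with Oskar, for 1 in total.

1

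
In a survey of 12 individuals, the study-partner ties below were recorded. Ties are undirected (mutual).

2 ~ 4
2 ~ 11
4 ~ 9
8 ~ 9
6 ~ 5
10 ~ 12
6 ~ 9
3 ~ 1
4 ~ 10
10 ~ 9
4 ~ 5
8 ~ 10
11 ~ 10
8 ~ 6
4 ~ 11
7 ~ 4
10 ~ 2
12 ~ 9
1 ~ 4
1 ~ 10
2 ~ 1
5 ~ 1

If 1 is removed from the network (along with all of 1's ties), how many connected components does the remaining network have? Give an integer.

2

Without 1, the remaining ties split the others into: {2, 4, 5, 6, 7, 8, 9, 10, 11, 12}; {3}.
That's 2 separate components.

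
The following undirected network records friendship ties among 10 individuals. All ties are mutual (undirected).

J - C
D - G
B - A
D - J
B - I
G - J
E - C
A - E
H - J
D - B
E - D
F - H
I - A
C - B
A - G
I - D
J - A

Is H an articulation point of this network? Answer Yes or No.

Yes

Removing H leaves {A, B, C, D, E, G, I, and J} with no path to {F}, so the network splits into 2 components. H is a cut vertex.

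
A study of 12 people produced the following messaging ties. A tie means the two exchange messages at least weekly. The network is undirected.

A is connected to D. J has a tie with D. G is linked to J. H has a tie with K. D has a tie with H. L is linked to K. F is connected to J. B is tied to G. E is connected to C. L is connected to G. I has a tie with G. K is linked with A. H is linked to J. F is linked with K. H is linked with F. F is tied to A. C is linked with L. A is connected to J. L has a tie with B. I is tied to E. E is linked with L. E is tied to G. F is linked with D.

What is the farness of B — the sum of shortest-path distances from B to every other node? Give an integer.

Distances from B: A:3, C:2, D:3, E:2, F:3, G:1, H:3, I:2, J:2, K:2, L:1.
Sum = 3 + 2 + 3 + 2 + 3 + 1 + 3 + 2 + 2 + 2 + 1 = 24.

24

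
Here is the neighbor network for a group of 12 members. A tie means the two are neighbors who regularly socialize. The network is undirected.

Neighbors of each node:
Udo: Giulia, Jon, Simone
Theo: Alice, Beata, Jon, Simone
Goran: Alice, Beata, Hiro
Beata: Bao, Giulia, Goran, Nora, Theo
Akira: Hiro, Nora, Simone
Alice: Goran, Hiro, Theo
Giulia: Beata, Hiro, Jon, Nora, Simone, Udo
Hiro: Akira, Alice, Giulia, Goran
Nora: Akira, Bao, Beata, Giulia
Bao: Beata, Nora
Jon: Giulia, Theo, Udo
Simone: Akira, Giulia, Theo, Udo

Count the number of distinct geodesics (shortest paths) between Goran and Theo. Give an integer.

The shortest distance is 2. The length-2 paths are: Goran–Alice–Theo; Goran–Beata–Theo.
That gives 2 distinct shortest paths.

2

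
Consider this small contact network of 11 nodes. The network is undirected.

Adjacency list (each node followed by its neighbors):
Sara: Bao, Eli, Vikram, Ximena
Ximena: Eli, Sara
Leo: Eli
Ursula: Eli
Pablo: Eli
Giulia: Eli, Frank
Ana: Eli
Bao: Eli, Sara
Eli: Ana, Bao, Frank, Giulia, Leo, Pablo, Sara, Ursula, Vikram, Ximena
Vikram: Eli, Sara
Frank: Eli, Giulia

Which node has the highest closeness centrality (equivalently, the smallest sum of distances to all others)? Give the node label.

Eli

Farness (sum of distances to all others) for each node — Ana:19, Bao:18, Eli:10, Frank:18, Giulia:18, Leo:19, Pablo:19, Sara:16, Ursula:19, Vikram:18, Ximena:18.
The smallest farness is 10, for Eli, so Eli has the highest closeness.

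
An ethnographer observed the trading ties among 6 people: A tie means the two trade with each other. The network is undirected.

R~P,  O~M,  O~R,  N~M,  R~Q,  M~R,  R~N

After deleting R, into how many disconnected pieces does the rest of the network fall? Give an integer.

3

Without R, the remaining ties split the others into: {Q}; {M, N, O}; {P}.
That's 3 separate components.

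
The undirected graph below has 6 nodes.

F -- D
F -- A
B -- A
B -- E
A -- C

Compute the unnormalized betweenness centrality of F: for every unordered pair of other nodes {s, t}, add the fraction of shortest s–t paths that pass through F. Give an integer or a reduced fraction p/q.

Pairs whose geodesics pass through F — B–D: 1; C–D: 1; D–A: 1; D–E: 1.
All other pairs contribute 0.
Summing the contributions gives betweenness(F) = 4.

4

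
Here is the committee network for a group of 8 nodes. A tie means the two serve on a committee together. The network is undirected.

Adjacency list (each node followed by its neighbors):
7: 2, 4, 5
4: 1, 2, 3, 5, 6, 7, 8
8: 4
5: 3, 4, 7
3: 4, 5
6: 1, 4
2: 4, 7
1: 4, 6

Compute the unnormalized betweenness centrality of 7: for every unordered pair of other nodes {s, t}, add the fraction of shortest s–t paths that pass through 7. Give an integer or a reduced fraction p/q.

Pairs whose geodesics pass through 7 — 2–5: 1/2.
All other pairs contribute 0.
Summing the contributions gives betweenness(7) = 1/2.

1/2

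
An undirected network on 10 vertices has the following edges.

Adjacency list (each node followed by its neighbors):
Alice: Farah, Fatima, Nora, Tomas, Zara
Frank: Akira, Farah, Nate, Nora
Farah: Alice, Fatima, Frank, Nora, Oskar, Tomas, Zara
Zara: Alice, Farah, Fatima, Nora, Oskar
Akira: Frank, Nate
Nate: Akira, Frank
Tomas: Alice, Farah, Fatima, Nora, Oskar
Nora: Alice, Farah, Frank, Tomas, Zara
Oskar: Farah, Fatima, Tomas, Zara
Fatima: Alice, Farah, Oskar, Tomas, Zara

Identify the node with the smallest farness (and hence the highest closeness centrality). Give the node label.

Farah

Farness (sum of distances to all others) for each node — Akira:21, Alice:15, Farah:11, Fatima:15, Frank:14, Nate:21, Nora:13, Oskar:16, Tomas:15, Zara:15.
The smallest farness is 11, for Farah, so Farah has the highest closeness.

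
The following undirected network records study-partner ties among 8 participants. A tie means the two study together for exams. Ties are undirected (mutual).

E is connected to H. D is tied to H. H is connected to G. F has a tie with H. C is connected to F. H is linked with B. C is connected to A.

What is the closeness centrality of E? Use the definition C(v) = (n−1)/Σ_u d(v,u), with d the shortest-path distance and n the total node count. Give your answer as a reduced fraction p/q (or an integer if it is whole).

Distances from E: A:4, B:2, C:3, D:2, F:2, G:2, H:1. Sum = 16.
n = 8, so closeness = 7/16.

7/16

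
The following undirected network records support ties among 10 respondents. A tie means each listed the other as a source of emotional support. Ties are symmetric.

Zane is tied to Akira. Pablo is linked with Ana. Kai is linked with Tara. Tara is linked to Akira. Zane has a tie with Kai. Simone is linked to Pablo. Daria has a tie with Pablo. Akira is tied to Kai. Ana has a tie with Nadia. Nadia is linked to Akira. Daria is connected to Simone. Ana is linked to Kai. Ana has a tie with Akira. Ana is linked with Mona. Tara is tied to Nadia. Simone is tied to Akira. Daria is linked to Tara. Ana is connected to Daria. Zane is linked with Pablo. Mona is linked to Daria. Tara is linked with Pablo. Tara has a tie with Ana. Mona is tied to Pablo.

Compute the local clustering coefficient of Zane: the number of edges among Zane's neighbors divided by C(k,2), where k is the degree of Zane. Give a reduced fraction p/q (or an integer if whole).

Zane's neighbors: Akira, Kai, and Pablo (k = 3).
Possible neighbor pairs: C(3,2) = 3. Edges among them: Akira–Kai → e = 1.
Clustering(Zane) = 1/3.

1/3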